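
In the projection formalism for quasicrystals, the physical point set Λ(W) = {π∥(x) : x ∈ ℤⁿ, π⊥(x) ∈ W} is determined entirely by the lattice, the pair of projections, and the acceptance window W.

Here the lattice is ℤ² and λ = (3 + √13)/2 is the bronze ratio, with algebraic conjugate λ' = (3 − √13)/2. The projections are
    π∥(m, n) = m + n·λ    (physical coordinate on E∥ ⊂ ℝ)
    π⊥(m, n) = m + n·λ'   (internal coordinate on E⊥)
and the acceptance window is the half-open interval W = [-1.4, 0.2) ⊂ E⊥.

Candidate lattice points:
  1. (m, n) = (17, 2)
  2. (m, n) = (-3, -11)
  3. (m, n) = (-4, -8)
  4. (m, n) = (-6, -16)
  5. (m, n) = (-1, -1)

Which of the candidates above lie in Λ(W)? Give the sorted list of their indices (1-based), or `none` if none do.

4, 5

λ' = (3−√13)/2 ≈ -0.302776.
[1] lift (17,2): star map gives 16.394449; window check -1.4 ≤ 16.394449 < 0.2 is false → out
[2] lift (-3,-11): star map gives 0.330532; window check -1.4 ≤ 0.330532 < 0.2 is false → out
[3] lift (-4,-8): star map gives -1.577795; window check -1.4 ≤ -1.577795 < 0.2 is false → out
[4] lift (-6,-16): star map gives -1.155590; window check -1.4 ≤ -1.155590 < 0.2 is true → IN Λ
[5] lift (-1,-1): star map gives -0.697224; window check -1.4 ≤ -0.697224 < 0.2 is true → IN Λ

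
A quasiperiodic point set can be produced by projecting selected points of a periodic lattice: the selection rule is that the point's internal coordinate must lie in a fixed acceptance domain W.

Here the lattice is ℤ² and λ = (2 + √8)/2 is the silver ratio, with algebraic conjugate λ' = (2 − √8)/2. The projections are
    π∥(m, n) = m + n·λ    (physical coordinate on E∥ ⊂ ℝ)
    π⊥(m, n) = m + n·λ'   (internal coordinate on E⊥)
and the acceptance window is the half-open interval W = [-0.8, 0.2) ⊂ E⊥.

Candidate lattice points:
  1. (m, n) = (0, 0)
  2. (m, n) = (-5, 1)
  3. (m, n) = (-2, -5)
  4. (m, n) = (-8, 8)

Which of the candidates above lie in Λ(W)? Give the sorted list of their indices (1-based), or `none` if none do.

Numerically λ ≈ 2.414214 and λ' = −1/λ ≈ -0.414214.
candidate 1: (m,n)=(0,0) → π∥ = 0+0·λ ≈ 0.000000, π⊥ = 0+0·λ' ≈ 0.000000 ∈ [-0.8, 0.2) ⇒ IN Λ
candidate 2: (m,n)=(-5,1) → π∥ = -5+1·λ ≈ -2.585786, π⊥ = -5+1·λ' ≈ -5.414214 ∉ [-0.8, 0.2) ⇒ out
candidate 3: (m,n)=(-2,-5) → π∥ = -2-5·λ ≈ -14.071068, π⊥ = -2-5·λ' ≈ 0.071068 ∈ [-0.8, 0.2) ⇒ IN Λ
candidate 4: (m,n)=(-8,8) → π∥ = -8+8·λ ≈ 11.313708, π⊥ = -8+8·λ' ≈ -11.313708 ∉ [-0.8, 0.2) ⇒ out

1, 3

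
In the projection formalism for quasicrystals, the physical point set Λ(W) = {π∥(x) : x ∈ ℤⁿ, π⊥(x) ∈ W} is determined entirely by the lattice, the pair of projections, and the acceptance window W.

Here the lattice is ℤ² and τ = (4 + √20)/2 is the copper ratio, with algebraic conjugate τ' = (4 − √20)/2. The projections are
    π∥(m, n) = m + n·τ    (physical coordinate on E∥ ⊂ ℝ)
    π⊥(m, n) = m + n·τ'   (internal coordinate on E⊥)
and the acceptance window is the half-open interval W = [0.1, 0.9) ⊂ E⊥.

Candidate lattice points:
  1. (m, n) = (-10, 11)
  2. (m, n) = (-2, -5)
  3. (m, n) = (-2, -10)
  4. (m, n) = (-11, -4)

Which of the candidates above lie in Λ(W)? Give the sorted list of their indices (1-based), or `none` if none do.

3

τ' = (4−√20)/2 ≈ -0.236068.
#1 (-10,11): internal coord -10 + (11)·τ' = -12.596748; -12.596748 ∉ [0.1, 0.9) → out
#2 (-2,-5): internal coord -2 + (-5)·τ' = -0.819660; -0.819660 ∉ [0.1, 0.9) → out
#3 (-2,-10): internal coord -2 + (-10)·τ' = +0.360680; +0.360680 ∈ [0.1, 0.9) → IN Λ
#4 (-11,-4): internal coord -11 + (-4)·τ' = -10.055728; -10.055728 ∉ [0.1, 0.9) → out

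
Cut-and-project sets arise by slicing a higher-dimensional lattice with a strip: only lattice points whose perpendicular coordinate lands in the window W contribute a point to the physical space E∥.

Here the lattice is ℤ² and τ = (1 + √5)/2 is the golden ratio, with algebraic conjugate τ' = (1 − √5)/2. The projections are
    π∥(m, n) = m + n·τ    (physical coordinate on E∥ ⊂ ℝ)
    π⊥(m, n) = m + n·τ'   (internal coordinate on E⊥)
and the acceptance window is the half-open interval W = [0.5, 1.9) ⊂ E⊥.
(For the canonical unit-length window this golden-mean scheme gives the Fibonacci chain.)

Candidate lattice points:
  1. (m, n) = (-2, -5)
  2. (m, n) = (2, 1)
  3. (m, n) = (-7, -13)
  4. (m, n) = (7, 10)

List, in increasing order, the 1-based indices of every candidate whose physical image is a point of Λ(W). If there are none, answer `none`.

Numerically τ ≈ 1.6180 and τ' = −1/τ ≈ -0.6180.
#1 (-2,-5): internal coord -2 + (-5)·τ' = +1.0902; +1.0902 ∈ [0.5, 1.9) → IN Λ
#2 (2,1): internal coord 2 + (1)·τ' = +1.3820; +1.3820 ∈ [0.5, 1.9) → IN Λ
#3 (-7,-13): internal coord -7 + (-13)·τ' = +1.0344; +1.0344 ∈ [0.5, 1.9) → IN Λ
#4 (7,10): internal coord 7 + (10)·τ' = +0.8197; +0.8197 ∈ [0.5, 1.9) → IN Λ

1, 2, 3, 4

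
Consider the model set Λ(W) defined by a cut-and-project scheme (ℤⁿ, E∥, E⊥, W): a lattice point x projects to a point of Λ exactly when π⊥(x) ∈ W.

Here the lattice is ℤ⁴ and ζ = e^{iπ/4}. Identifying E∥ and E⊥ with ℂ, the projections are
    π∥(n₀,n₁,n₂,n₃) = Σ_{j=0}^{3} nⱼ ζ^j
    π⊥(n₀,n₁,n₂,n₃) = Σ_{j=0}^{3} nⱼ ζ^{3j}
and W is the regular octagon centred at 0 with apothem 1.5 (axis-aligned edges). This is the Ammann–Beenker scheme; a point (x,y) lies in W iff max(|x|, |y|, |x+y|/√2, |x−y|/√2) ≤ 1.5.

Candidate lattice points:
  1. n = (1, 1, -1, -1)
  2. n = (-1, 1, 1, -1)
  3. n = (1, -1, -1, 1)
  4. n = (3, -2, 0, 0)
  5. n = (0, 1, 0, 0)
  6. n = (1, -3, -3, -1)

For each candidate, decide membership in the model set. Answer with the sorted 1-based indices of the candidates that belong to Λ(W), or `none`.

Internal map: ζ^{3j} for j=0..3 gives (1,0), (−√2/2,√2/2), (0,−1), (√2/2,√2/2).
#1 (1, 1, -1, -1): internal (-0.414214, 1.000000); octagon support 1.000000 vs apothem 1.5 → ∈ W
#2 (-1, 1, 1, -1): internal (-2.414214, -1.000000); octagon support 2.414214 vs apothem 1.5 → ∉ W
#3 (1, -1, -1, 1): internal (2.414214, 1.000000); octagon support 2.414214 vs apothem 1.5 → ∉ W
#4 (3, -2, 0, 0): internal (4.414214, -1.414214); octagon support 4.414214 vs apothem 1.5 → ∉ W
#5 (0, 1, 0, 0): internal (-0.707107, 0.707107); octagon support 1.000000 vs apothem 1.5 → ∈ W
#6 (1, -3, -3, -1): internal (2.414214, 0.171573); octagon support 2.414214 vs apothem 1.5 → ∉ W

1, 5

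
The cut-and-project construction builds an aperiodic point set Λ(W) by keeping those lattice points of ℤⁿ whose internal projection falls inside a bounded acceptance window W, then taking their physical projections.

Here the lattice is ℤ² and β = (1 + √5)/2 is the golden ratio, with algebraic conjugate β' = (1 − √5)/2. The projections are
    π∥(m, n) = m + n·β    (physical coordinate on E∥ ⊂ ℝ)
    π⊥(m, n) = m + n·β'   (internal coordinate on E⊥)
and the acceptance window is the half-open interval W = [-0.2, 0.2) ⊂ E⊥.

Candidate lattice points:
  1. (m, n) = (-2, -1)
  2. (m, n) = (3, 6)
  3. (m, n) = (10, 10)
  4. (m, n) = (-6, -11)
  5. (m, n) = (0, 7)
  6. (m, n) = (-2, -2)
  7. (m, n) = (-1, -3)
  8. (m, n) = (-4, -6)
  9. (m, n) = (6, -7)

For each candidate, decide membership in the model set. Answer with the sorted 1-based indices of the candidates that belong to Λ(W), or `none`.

Numerically β ≈ 1.618034 and β' = −1/β ≈ -0.618034.
[1] lift (-2,-1): star map gives -1.381966; window check -0.2 ≤ -1.381966 < 0.2 is false → out
[2] lift (3,6): star map gives -0.708204; window check -0.2 ≤ -0.708204 < 0.2 is false → out
[3] lift (10,10): star map gives 3.819660; window check -0.2 ≤ 3.819660 < 0.2 is false → out
[4] lift (-6,-11): star map gives 0.798374; window check -0.2 ≤ 0.798374 < 0.2 is false → out
[5] lift (0,7): star map gives -4.326238; window check -0.2 ≤ -4.326238 < 0.2 is false → out
[6] lift (-2,-2): star map gives -0.763932; window check -0.2 ≤ -0.763932 < 0.2 is false → out
[7] lift (-1,-3): star map gives 0.854102; window check -0.2 ≤ 0.854102 < 0.2 is false → out
[8] lift (-4,-6): star map gives -0.291796; window check -0.2 ≤ -0.291796 < 0.2 is false → out
[9] lift (6,-7): star map gives 10.326238; window check -0.2 ≤ 10.326238 < 0.2 is false → out

none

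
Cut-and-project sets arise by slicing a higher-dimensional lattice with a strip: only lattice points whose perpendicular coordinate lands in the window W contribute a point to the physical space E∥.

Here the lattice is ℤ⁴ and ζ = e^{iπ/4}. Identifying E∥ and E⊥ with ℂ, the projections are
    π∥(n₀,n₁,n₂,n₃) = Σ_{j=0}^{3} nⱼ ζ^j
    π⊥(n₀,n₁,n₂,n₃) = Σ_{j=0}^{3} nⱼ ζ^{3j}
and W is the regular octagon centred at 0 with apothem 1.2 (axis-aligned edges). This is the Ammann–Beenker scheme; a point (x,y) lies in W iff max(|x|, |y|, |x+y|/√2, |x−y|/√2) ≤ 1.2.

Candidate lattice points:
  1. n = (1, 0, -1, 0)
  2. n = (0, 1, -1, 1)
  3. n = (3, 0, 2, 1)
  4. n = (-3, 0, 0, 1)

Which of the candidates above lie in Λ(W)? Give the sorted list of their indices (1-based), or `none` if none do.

π⊥(n) = n₀ + n₁ζ³ + n₂ζ⁶ + n₃ζ⁹ where ζ = e^{iπ/4}.
candidate 1: n = (1, 0, -1, 0) → π⊥ ≈ (+1.000000, +1.000000); max(|x|,|y|,|x±y|/√2) = 1.414214 > 1.2 ⇒ ∉ W
candidate 2: n = (0, 1, -1, 1) → π⊥ ≈ (+0.000000, +2.414214); max(|x|,|y|,|x±y|/√2) = 2.414214 > 1.2 ⇒ ∉ W
candidate 3: n = (3, 0, 2, 1) → π⊥ ≈ (+3.707107, -1.292893); max(|x|,|y|,|x±y|/√2) = 3.707107 > 1.2 ⇒ ∉ W
candidate 4: n = (-3, 0, 0, 1) → π⊥ ≈ (-2.292893, +0.707107); max(|x|,|y|,|x±y|/√2) = 2.292893 > 1.2 ⇒ ∉ W

none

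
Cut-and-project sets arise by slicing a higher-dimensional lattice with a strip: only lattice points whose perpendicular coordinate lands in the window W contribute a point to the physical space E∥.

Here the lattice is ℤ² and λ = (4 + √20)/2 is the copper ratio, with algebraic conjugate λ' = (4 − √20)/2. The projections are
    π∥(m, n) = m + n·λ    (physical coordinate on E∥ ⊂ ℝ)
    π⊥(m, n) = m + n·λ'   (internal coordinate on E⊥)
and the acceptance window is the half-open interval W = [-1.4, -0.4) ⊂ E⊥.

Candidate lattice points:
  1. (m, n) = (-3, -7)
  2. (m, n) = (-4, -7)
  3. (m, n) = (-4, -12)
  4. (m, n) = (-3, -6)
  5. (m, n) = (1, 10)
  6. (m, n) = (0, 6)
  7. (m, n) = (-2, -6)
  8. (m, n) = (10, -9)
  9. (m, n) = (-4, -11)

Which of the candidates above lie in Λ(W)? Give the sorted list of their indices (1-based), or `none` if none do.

λ' = (4−√20)/2 ≈ -0.2361.
candidate 1: (m,n)=(-3,-7) → π∥ = -3-7·λ ≈ -32.6525, π⊥ = -3-7·λ' ≈ -1.3475 ∈ [-1.4, -0.4) ⇒ IN Λ
candidate 2: (m,n)=(-4,-7) → π∥ = -4-7·λ ≈ -33.6525, π⊥ = -4-7·λ' ≈ -2.3475 ∉ [-1.4, -0.4) ⇒ out
candidate 3: (m,n)=(-4,-12) → π∥ = -4-12·λ ≈ -54.8328, π⊥ = -4-12·λ' ≈ -1.1672 ∈ [-1.4, -0.4) ⇒ IN Λ
candidate 4: (m,n)=(-3,-6) → π∥ = -3-6·λ ≈ -28.4164, π⊥ = -3-6·λ' ≈ -1.5836 ∉ [-1.4, -0.4) ⇒ out
candidate 5: (m,n)=(1,10) → π∥ = 1+10·λ ≈ 43.3607, π⊥ = 1+10·λ' ≈ -1.3607 ∈ [-1.4, -0.4) ⇒ IN Λ
candidate 6: (m,n)=(0,6) → π∥ = 0+6·λ ≈ 25.4164, π⊥ = 0+6·λ' ≈ -1.4164 ∉ [-1.4, -0.4) ⇒ out
candidate 7: (m,n)=(-2,-6) → π∥ = -2-6·λ ≈ -27.4164, π⊥ = -2-6·λ' ≈ -0.5836 ∈ [-1.4, -0.4) ⇒ IN Λ
candidate 8: (m,n)=(10,-9) → π∥ = 10-9·λ ≈ -28.1246, π⊥ = 10-9·λ' ≈ 12.1246 ∉ [-1.4, -0.4) ⇒ out
candidate 9: (m,n)=(-4,-11) → π∥ = -4-11·λ ≈ -50.5967, π⊥ = -4-11·λ' ≈ -1.4033 ∉ [-1.4, -0.4) ⇒ out

1, 3, 5, 7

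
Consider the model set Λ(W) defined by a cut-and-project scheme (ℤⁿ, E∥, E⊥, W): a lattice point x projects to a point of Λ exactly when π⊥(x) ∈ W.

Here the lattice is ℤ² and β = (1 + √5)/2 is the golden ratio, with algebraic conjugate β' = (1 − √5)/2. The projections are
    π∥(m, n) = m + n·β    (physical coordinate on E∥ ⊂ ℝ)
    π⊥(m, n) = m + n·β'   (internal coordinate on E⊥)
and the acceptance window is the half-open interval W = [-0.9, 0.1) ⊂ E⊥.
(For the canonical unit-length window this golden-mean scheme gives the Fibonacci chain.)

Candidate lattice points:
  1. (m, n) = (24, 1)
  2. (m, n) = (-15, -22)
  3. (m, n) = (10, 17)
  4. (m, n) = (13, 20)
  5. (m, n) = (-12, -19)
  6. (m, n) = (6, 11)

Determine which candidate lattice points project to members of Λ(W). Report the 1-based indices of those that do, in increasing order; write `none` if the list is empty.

3, 5, 6

β' = (1−√5)/2 ≈ -0.6180.
candidate 1: (m,n)=(24,1) → π∥ = 24+1·β ≈ 25.6180, π⊥ = 24+1·β' ≈ 23.3820 ∉ [-0.9, 0.1) ⇒ out
candidate 2: (m,n)=(-15,-22) → π∥ = -15-22·β ≈ -50.5967, π⊥ = -15-22·β' ≈ -1.4033 ∉ [-0.9, 0.1) ⇒ out
candidate 3: (m,n)=(10,17) → π∥ = 10+17·β ≈ 37.5066, π⊥ = 10+17·β' ≈ -0.5066 ∈ [-0.9, 0.1) ⇒ IN Λ
candidate 4: (m,n)=(13,20) → π∥ = 13+20·β ≈ 45.3607, π⊥ = 13+20·β' ≈ 0.6393 ∉ [-0.9, 0.1) ⇒ out
candidate 5: (m,n)=(-12,-19) → π∥ = -12-19·β ≈ -42.7426, π⊥ = -12-19·β' ≈ -0.2574 ∈ [-0.9, 0.1) ⇒ IN Λ
candidate 6: (m,n)=(6,11) → π∥ = 6+11·β ≈ 23.7984, π⊥ = 6+11·β' ≈ -0.7984 ∈ [-0.9, 0.1) ⇒ IN Λ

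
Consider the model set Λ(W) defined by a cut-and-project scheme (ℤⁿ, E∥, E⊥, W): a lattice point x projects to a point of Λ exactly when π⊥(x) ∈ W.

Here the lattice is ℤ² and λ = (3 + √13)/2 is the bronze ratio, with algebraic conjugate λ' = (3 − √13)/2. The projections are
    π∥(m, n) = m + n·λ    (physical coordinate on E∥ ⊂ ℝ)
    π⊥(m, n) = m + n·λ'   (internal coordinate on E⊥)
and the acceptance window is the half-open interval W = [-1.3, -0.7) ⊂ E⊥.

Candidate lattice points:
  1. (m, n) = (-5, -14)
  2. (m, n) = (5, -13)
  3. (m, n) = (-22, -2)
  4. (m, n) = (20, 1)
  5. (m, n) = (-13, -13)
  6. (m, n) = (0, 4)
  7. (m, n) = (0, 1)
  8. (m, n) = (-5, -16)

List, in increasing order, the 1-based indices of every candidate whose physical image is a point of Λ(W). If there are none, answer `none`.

Numerically λ ≈ 3.3028 and λ' = −1/λ ≈ -0.3028.
candidate 1: (m,n)=(-5,-14) → π∥ = -5-14·λ ≈ -51.2389, π⊥ = -5-14·λ' ≈ -0.7611 ∈ [-1.3, -0.7) ⇒ IN Λ
candidate 2: (m,n)=(5,-13) → π∥ = 5-13·λ ≈ -37.9361, π⊥ = 5-13·λ' ≈ 8.9361 ∉ [-1.3, -0.7) ⇒ out
candidate 3: (m,n)=(-22,-2) → π∥ = -22-2·λ ≈ -28.6056, π⊥ = -22-2·λ' ≈ -21.3944 ∉ [-1.3, -0.7) ⇒ out
candidate 4: (m,n)=(20,1) → π∥ = 20+1·λ ≈ 23.3028, π⊥ = 20+1·λ' ≈ 19.6972 ∉ [-1.3, -0.7) ⇒ out
candidate 5: (m,n)=(-13,-13) → π∥ = -13-13·λ ≈ -55.9361, π⊥ = -13-13·λ' ≈ -9.0639 ∉ [-1.3, -0.7) ⇒ out
candidate 6: (m,n)=(0,4) → π∥ = 0+4·λ ≈ 13.2111, π⊥ = 0+4·λ' ≈ -1.2111 ∈ [-1.3, -0.7) ⇒ IN Λ
candidate 7: (m,n)=(0,1) → π∥ = 0+1·λ ≈ 3.3028, π⊥ = 0+1·λ' ≈ -0.3028 ∉ [-1.3, -0.7) ⇒ out
candidate 8: (m,n)=(-5,-16) → π∥ = -5-16·λ ≈ -57.8444, π⊥ = -5-16·λ' ≈ -0.1556 ∉ [-1.3, -0.7) ⇒ out

1, 6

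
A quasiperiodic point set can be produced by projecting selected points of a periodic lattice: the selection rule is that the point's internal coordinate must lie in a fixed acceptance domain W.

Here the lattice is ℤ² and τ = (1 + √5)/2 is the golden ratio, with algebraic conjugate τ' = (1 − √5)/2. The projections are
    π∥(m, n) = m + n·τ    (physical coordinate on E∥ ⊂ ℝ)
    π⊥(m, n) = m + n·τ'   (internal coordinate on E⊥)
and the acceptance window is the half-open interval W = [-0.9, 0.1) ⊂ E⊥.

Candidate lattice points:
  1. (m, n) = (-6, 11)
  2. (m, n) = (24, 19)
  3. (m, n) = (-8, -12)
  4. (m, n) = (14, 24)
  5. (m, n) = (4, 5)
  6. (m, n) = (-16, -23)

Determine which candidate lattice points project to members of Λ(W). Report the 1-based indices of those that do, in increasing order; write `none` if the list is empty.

Compute τ' = (1−√5)/2 = -0.61803, so π⊥(m,n) = m -0.61803·n.
#1 (-6,11): internal coord -6 + (11)·τ' = -12.79837; -12.79837 ∉ [-0.9, 0.1) → out
#2 (24,19): internal coord 24 + (19)·τ' = +12.25735; +12.25735 ∉ [-0.9, 0.1) → out
#3 (-8,-12): internal coord -8 + (-12)·τ' = -0.58359; -0.58359 ∈ [-0.9, 0.1) → IN Λ
#4 (14,24): internal coord 14 + (24)·τ' = -0.83282; -0.83282 ∈ [-0.9, 0.1) → IN Λ
#5 (4,5): internal coord 4 + (5)·τ' = +0.90983; +0.90983 ∉ [-0.9, 0.1) → out
#6 (-16,-23): internal coord -16 + (-23)·τ' = -1.78522; -1.78522 ∉ [-0.9, 0.1) → out

3, 4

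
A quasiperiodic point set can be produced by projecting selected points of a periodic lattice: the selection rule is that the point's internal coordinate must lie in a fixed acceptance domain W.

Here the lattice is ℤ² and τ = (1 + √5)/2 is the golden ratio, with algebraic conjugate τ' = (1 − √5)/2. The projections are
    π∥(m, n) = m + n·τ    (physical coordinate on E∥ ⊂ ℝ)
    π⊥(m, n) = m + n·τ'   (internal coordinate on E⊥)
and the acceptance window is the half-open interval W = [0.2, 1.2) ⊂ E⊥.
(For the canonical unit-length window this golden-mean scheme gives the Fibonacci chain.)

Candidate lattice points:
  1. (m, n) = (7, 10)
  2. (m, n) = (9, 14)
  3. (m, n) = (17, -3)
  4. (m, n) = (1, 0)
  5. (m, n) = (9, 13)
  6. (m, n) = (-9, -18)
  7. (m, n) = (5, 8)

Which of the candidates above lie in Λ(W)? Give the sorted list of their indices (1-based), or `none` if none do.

1, 2, 4, 5

Numerically τ ≈ 1.61803 and τ' = −1/τ ≈ -0.61803.
#1 (7,10): internal coord 7 + (10)·τ' = +0.81966; +0.81966 ∈ [0.2, 1.2) → IN Λ
#2 (9,14): internal coord 9 + (14)·τ' = +0.34752; +0.34752 ∈ [0.2, 1.2) → IN Λ
#3 (17,-3): internal coord 17 + (-3)·τ' = +18.85410; +18.85410 ∉ [0.2, 1.2) → out
#4 (1,0): internal coord 1 + (0)·τ' = +1.00000; +1.00000 ∈ [0.2, 1.2) → IN Λ
#5 (9,13): internal coord 9 + (13)·τ' = +0.96556; +0.96556 ∈ [0.2, 1.2) → IN Λ
#6 (-9,-18): internal coord -9 + (-18)·τ' = +2.12461; +2.12461 ∉ [0.2, 1.2) → out
#7 (5,8): internal coord 5 + (8)·τ' = +0.05573; +0.05573 ∉ [0.2, 1.2) → out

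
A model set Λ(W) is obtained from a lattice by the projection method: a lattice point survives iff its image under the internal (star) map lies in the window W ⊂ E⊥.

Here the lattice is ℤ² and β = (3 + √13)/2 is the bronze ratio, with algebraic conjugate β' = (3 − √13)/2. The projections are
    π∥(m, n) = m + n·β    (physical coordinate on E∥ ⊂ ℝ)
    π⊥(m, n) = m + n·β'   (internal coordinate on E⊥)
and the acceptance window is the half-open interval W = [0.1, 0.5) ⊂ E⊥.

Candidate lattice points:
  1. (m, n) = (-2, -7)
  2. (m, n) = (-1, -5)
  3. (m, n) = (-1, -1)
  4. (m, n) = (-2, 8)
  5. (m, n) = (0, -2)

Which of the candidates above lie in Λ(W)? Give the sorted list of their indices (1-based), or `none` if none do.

β' = (3−√13)/2 ≈ -0.302776.
[1] lift (-2,-7): star map gives 0.119429; window check 0.1 ≤ 0.119429 < 0.5 is true → IN Λ
[2] lift (-1,-5): star map gives 0.513878; window check 0.1 ≤ 0.513878 < 0.5 is false → out
[3] lift (-1,-1): star map gives -0.697224; window check 0.1 ≤ -0.697224 < 0.5 is false → out
[4] lift (-2,8): star map gives -4.422205; window check 0.1 ≤ -4.422205 < 0.5 is false → out
[5] lift (0,-2): star map gives 0.605551; window check 0.1 ≤ 0.605551 < 0.5 is false → out

1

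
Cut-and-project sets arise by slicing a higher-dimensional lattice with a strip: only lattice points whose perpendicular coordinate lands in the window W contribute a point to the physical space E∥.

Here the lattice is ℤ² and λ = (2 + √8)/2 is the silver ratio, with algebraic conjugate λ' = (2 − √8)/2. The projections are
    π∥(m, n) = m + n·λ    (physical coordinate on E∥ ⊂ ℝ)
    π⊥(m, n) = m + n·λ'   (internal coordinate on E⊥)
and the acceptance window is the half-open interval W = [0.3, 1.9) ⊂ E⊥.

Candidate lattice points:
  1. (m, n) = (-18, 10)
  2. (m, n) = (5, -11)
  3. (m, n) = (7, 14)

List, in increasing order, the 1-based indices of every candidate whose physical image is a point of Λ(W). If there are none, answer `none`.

Numerically λ ≈ 2.41421 and λ' = −1/λ ≈ -0.41421.
candidate 1: (m,n)=(-18,10) → π∥ = -18+10·λ ≈ 6.14214, π⊥ = -18+10·λ' ≈ -22.14214 ∉ [0.3, 1.9) ⇒ out
candidate 2: (m,n)=(5,-11) → π∥ = 5-11·λ ≈ -21.55635, π⊥ = 5-11·λ' ≈ 9.55635 ∉ [0.3, 1.9) ⇒ out
candidate 3: (m,n)=(7,14) → π∥ = 7+14·λ ≈ 40.79899, π⊥ = 7+14·λ' ≈ 1.20101 ∈ [0.3, 1.9) ⇒ IN Λ

3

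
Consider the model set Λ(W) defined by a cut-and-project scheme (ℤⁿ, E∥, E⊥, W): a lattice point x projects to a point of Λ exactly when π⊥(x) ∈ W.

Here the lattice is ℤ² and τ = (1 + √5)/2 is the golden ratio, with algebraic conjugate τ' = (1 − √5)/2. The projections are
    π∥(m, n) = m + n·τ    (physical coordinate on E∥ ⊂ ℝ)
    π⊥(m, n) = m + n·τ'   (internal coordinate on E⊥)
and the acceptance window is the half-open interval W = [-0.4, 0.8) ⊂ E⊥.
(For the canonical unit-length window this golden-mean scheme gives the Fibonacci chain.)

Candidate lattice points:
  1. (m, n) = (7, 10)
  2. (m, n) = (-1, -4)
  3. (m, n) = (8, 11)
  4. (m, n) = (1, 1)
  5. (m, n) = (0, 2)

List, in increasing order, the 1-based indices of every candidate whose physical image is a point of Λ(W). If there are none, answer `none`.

4

Compute τ' = (1−√5)/2 = -0.6180, so π⊥(m,n) = m -0.6180·n.
#1 (7,10): internal coord 7 + (10)·τ' = +0.8197; +0.8197 ∉ [-0.4, 0.8) → out
#2 (-1,-4): internal coord -1 + (-4)·τ' = +1.4721; +1.4721 ∉ [-0.4, 0.8) → out
#3 (8,11): internal coord 8 + (11)·τ' = +1.2016; +1.2016 ∉ [-0.4, 0.8) → out
#4 (1,1): internal coord 1 + (1)·τ' = +0.3820; +0.3820 ∈ [-0.4, 0.8) → IN Λ
#5 (0,2): internal coord 0 + (2)·τ' = -1.2361; -1.2361 ∉ [-0.4, 0.8) → out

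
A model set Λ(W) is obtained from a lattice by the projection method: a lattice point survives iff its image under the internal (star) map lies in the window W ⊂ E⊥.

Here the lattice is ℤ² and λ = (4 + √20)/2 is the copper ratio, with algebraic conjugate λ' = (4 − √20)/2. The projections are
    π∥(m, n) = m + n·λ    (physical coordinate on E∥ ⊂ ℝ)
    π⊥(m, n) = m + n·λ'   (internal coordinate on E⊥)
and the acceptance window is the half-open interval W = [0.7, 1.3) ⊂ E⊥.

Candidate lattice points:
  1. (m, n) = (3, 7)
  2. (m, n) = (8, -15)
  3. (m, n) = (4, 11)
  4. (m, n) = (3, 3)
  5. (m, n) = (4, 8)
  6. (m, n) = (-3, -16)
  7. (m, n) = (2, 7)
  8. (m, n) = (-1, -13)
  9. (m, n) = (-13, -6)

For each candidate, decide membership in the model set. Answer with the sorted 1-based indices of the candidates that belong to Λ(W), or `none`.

6

Compute λ' = (4−√20)/2 = -0.236068, so π⊥(m,n) = m -0.236068·n.
candidate 1: (m,n)=(3,7) → π∥ = 3+7·λ ≈ 32.652476, π⊥ = 3+7·λ' ≈ 1.347524 ∉ [0.7, 1.3) ⇒ out
candidate 2: (m,n)=(8,-15) → π∥ = 8-15·λ ≈ -55.541020, π⊥ = 8-15·λ' ≈ 11.541020 ∉ [0.7, 1.3) ⇒ out
candidate 3: (m,n)=(4,11) → π∥ = 4+11·λ ≈ 50.596748, π⊥ = 4+11·λ' ≈ 1.403252 ∉ [0.7, 1.3) ⇒ out
candidate 4: (m,n)=(3,3) → π∥ = 3+3·λ ≈ 15.708204, π⊥ = 3+3·λ' ≈ 2.291796 ∉ [0.7, 1.3) ⇒ out
candidate 5: (m,n)=(4,8) → π∥ = 4+8·λ ≈ 37.888544, π⊥ = 4+8·λ' ≈ 2.111456 ∉ [0.7, 1.3) ⇒ out
candidate 6: (m,n)=(-3,-16) → π∥ = -3-16·λ ≈ -70.777088, π⊥ = -3-16·λ' ≈ 0.777088 ∈ [0.7, 1.3) ⇒ IN Λ
candidate 7: (m,n)=(2,7) → π∥ = 2+7·λ ≈ 31.652476, π⊥ = 2+7·λ' ≈ 0.347524 ∉ [0.7, 1.3) ⇒ out
candidate 8: (m,n)=(-1,-13) → π∥ = -1-13·λ ≈ -56.068884, π⊥ = -1-13·λ' ≈ 2.068884 ∉ [0.7, 1.3) ⇒ out
candidate 9: (m,n)=(-13,-6) → π∥ = -13-6·λ ≈ -38.416408, π⊥ = -13-6·λ' ≈ -11.583592 ∉ [0.7, 1.3) ⇒ out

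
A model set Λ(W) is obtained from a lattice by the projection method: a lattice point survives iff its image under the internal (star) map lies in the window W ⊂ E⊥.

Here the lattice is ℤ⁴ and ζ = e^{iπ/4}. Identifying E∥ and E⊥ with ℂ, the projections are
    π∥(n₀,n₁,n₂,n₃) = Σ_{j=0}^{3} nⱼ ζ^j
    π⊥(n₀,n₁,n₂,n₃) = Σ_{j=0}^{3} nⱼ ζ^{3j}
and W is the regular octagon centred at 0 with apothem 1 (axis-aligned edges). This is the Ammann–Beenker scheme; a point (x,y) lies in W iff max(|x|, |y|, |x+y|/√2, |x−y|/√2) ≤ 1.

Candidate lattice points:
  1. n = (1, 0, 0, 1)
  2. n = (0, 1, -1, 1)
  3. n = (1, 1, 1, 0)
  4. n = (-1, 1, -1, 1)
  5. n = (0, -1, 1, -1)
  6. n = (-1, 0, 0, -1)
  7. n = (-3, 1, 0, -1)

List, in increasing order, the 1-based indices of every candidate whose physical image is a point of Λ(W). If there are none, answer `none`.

Internal map: ζ^{3j} for j=0..3 gives (1,0), (−√2/2,√2/2), (0,−1), (√2/2,√2/2).
candidate 1: n = (1, 0, 0, 1) → π⊥ ≈ (+1.70711, +0.70711); max(|x|,|y|,|x±y|/√2) = 1.70711 > 1 ⇒ ∉ W
candidate 2: n = (0, 1, -1, 1) → π⊥ ≈ (+0.00000, +2.41421); max(|x|,|y|,|x±y|/√2) = 2.41421 > 1 ⇒ ∉ W
candidate 3: n = (1, 1, 1, 0) → π⊥ ≈ (+0.29289, -0.29289); max(|x|,|y|,|x±y|/√2) = 0.41421 ≤ 1 ⇒ ∈ W
candidate 4: n = (-1, 1, -1, 1) → π⊥ ≈ (-1.00000, +2.41421); max(|x|,|y|,|x±y|/√2) = 2.41421 > 1 ⇒ ∉ W
candidate 5: n = (0, -1, 1, -1) → π⊥ ≈ (+0.00000, -2.41421); max(|x|,|y|,|x±y|/√2) = 2.41421 > 1 ⇒ ∉ W
candidate 6: n = (-1, 0, 0, -1) → π⊥ ≈ (-1.70711, -0.70711); max(|x|,|y|,|x±y|/√2) = 1.70711 > 1 ⇒ ∉ W
candidate 7: n = (-3, 1, 0, -1) → π⊥ ≈ (-4.41421, +0.00000); max(|x|,|y|,|x±y|/√2) = 4.41421 > 1 ⇒ ∉ W

3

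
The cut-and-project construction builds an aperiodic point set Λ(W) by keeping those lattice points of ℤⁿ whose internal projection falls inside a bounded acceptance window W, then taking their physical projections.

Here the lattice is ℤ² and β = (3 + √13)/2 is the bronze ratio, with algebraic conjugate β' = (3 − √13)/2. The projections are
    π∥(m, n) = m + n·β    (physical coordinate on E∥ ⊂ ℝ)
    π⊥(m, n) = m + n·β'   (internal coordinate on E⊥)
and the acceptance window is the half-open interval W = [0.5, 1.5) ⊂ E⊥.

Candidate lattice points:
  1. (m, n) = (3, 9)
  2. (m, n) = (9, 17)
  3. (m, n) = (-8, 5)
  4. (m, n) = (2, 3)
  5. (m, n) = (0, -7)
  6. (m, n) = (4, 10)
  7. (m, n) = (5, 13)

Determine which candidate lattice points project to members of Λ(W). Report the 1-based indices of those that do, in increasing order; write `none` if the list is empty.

4, 6, 7

β' = (3−√13)/2 ≈ -0.302776.
#1 (3,9): internal coord 3 + (9)·β' = +0.275019; +0.275019 ∉ [0.5, 1.5) → out
#2 (9,17): internal coord 9 + (17)·β' = +3.852814; +3.852814 ∉ [0.5, 1.5) → out
#3 (-8,5): internal coord -8 + (5)·β' = -9.513878; -9.513878 ∉ [0.5, 1.5) → out
#4 (2,3): internal coord 2 + (3)·β' = +1.091673; +1.091673 ∈ [0.5, 1.5) → IN Λ
#5 (0,-7): internal coord 0 + (-7)·β' = +2.119429; +2.119429 ∉ [0.5, 1.5) → out
#6 (4,10): internal coord 4 + (10)·β' = +0.972244; +0.972244 ∈ [0.5, 1.5) → IN Λ
#7 (5,13): internal coord 5 + (13)·β' = +1.063917; +1.063917 ∈ [0.5, 1.5) → IN Λ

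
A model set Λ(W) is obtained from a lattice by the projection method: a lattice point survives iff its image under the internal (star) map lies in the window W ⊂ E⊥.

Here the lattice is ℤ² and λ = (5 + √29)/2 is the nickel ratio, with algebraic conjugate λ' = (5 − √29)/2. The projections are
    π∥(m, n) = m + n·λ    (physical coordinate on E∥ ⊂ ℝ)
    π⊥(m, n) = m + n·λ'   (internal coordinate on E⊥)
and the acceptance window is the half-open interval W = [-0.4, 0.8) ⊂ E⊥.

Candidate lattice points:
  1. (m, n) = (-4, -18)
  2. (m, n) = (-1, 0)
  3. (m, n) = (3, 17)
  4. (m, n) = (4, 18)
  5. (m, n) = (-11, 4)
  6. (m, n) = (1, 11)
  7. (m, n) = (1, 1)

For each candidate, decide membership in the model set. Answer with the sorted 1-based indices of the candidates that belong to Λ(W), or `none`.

3, 4

Numerically λ ≈ 5.1926 and λ' = −1/λ ≈ -0.1926.
[1] lift (-4,-18): star map gives -0.5335; window check -0.4 ≤ -0.5335 < 0.8 is false → out
[2] lift (-1,0): star map gives -1.0000; window check -0.4 ≤ -1.0000 < 0.8 is false → out
[3] lift (3,17): star map gives -0.2739; window check -0.4 ≤ -0.2739 < 0.8 is true → IN Λ
[4] lift (4,18): star map gives 0.5335; window check -0.4 ≤ 0.5335 < 0.8 is true → IN Λ
[5] lift (-11,4): star map gives -11.7703; window check -0.4 ≤ -11.7703 < 0.8 is false → out
[6] lift (1,11): star map gives -1.1184; window check -0.4 ≤ -1.1184 < 0.8 is false → out
[7] lift (1,1): star map gives 0.8074; window check -0.4 ≤ 0.8074 < 0.8 is false → out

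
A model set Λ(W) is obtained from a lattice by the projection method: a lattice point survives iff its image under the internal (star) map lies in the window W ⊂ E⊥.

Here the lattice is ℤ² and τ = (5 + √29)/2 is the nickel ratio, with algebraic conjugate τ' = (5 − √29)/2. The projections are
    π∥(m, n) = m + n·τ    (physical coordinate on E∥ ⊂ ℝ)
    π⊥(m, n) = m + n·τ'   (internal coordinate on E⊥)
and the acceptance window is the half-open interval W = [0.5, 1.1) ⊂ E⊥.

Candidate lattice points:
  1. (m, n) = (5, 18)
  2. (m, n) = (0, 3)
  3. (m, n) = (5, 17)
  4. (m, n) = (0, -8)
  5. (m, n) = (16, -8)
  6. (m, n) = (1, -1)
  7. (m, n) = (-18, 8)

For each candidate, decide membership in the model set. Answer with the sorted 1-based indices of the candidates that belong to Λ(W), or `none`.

Numerically τ ≈ 5.19258 and τ' = −1/τ ≈ -0.19258.
candidate 1: (m,n)=(5,18) → π∥ = 5+18·τ ≈ 98.46648, π⊥ = 5+18·τ' ≈ 1.53352 ∉ [0.5, 1.1) ⇒ out
candidate 2: (m,n)=(0,3) → π∥ = 0+3·τ ≈ 15.57775, π⊥ = 0+3·τ' ≈ -0.57775 ∉ [0.5, 1.1) ⇒ out
candidate 3: (m,n)=(5,17) → π∥ = 5+17·τ ≈ 93.27390, π⊥ = 5+17·τ' ≈ 1.72610 ∉ [0.5, 1.1) ⇒ out
candidate 4: (m,n)=(0,-8) → π∥ = 0-8·τ ≈ -41.54066, π⊥ = 0-8·τ' ≈ 1.54066 ∉ [0.5, 1.1) ⇒ out
candidate 5: (m,n)=(16,-8) → π∥ = 16-8·τ ≈ -25.54066, π⊥ = 16-8·τ' ≈ 17.54066 ∉ [0.5, 1.1) ⇒ out
candidate 6: (m,n)=(1,-1) → π∥ = 1-1·τ ≈ -4.19258, π⊥ = 1-1·τ' ≈ 1.19258 ∉ [0.5, 1.1) ⇒ out
candidate 7: (m,n)=(-18,8) → π∥ = -18+8·τ ≈ 23.54066, π⊥ = -18+8·τ' ≈ -19.54066 ∉ [0.5, 1.1) ⇒ out

none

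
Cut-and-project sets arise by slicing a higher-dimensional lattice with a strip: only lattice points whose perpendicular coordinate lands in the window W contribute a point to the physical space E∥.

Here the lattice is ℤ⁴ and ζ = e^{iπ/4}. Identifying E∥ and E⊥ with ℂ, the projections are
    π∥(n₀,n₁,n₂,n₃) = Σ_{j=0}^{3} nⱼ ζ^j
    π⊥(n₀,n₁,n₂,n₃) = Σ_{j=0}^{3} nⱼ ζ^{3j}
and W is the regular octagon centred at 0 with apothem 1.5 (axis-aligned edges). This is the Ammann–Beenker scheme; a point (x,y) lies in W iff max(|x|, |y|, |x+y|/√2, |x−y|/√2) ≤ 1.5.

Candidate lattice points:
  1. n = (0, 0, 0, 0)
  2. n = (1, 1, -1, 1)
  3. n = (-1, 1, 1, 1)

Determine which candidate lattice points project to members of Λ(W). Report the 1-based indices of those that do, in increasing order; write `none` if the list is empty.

With ζ = e^{iπ/4} the internal vectors are ζ^0,ζ^3,ζ^6,ζ^9.
#1 (0, 0, 0, 0): internal (0.000000, 0.000000); octagon support 0.000000 vs apothem 1.5 → ∈ W
#2 (1, 1, -1, 1): internal (1.000000, 2.414214); octagon support 2.414214 vs apothem 1.5 → ∉ W
#3 (-1, 1, 1, 1): internal (-1.000000, 0.414214); octagon support 1.000000 vs apothem 1.5 → ∈ W

1, 3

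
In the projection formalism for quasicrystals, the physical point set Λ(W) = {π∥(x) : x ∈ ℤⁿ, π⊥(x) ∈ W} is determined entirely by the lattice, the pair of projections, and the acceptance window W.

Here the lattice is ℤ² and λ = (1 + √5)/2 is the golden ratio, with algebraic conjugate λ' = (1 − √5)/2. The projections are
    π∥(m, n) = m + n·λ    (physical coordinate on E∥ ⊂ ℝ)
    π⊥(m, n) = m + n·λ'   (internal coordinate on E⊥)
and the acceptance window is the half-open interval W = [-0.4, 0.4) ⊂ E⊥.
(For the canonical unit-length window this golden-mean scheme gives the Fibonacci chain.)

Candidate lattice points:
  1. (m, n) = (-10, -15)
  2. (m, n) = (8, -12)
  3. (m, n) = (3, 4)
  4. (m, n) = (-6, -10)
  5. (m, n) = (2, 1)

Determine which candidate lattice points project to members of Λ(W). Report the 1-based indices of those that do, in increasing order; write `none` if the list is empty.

4

Numerically λ ≈ 1.618034 and λ' = −1/λ ≈ -0.618034.
candidate 1: (m,n)=(-10,-15) → π∥ = -10-15·λ ≈ -34.270510, π⊥ = -10-15·λ' ≈ -0.729490 ∉ [-0.4, 0.4) ⇒ out
candidate 2: (m,n)=(8,-12) → π∥ = 8-12·λ ≈ -11.416408, π⊥ = 8-12·λ' ≈ 15.416408 ∉ [-0.4, 0.4) ⇒ out
candidate 3: (m,n)=(3,4) → π∥ = 3+4·λ ≈ 9.472136, π⊥ = 3+4·λ' ≈ 0.527864 ∉ [-0.4, 0.4) ⇒ out
candidate 4: (m,n)=(-6,-10) → π∥ = -6-10·λ ≈ -22.180340, π⊥ = -6-10·λ' ≈ 0.180340 ∈ [-0.4, 0.4) ⇒ IN Λ
candidate 5: (m,n)=(2,1) → π∥ = 2+1·λ ≈ 3.618034, π⊥ = 2+1·λ' ≈ 1.381966 ∉ [-0.4, 0.4) ⇒ out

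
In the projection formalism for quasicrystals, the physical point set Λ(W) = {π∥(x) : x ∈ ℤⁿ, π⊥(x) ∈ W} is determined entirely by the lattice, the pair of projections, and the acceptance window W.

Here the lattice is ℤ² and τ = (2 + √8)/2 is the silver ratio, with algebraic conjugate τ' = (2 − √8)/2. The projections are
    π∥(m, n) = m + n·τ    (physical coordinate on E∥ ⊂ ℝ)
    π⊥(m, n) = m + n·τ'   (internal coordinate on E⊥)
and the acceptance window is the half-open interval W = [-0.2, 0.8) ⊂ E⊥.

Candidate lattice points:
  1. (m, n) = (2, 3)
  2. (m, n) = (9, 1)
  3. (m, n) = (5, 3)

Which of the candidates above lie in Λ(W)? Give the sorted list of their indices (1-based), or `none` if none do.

τ' = (2−√8)/2 ≈ -0.414214.
candidate 1: (m,n)=(2,3) → π∥ = 2+3·τ ≈ 9.242641, π⊥ = 2+3·τ' ≈ 0.757359 ∈ [-0.2, 0.8) ⇒ IN Λ
candidate 2: (m,n)=(9,1) → π∥ = 9+1·τ ≈ 11.414214, π⊥ = 9+1·τ' ≈ 8.585786 ∉ [-0.2, 0.8) ⇒ out
candidate 3: (m,n)=(5,3) → π∥ = 5+3·τ ≈ 12.242641, π⊥ = 5+3·τ' ≈ 3.757359 ∉ [-0.2, 0.8) ⇒ out

1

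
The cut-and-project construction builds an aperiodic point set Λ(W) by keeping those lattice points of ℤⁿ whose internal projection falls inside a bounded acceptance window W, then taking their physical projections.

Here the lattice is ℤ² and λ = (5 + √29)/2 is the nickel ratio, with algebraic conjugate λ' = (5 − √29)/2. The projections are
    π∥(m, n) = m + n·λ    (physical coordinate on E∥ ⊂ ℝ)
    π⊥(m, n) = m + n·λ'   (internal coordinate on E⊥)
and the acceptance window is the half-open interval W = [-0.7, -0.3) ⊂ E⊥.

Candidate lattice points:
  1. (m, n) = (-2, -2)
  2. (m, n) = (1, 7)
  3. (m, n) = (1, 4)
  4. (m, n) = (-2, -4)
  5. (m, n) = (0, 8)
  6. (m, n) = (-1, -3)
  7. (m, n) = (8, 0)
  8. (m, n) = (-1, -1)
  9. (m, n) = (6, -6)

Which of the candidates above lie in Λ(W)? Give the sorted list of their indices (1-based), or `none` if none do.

Numerically λ ≈ 5.1926 and λ' = −1/λ ≈ -0.1926.
candidate 1: (m,n)=(-2,-2) → π∥ = -2-2·λ ≈ -12.3852, π⊥ = -2-2·λ' ≈ -1.6148 ∉ [-0.7, -0.3) ⇒ out
candidate 2: (m,n)=(1,7) → π∥ = 1+7·λ ≈ 37.3481, π⊥ = 1+7·λ' ≈ -0.3481 ∈ [-0.7, -0.3) ⇒ IN Λ
candidate 3: (m,n)=(1,4) → π∥ = 1+4·λ ≈ 21.7703, π⊥ = 1+4·λ' ≈ 0.2297 ∉ [-0.7, -0.3) ⇒ out
candidate 4: (m,n)=(-2,-4) → π∥ = -2-4·λ ≈ -22.7703, π⊥ = -2-4·λ' ≈ -1.2297 ∉ [-0.7, -0.3) ⇒ out
candidate 5: (m,n)=(0,8) → π∥ = 0+8·λ ≈ 41.5407, π⊥ = 0+8·λ' ≈ -1.5407 ∉ [-0.7, -0.3) ⇒ out
candidate 6: (m,n)=(-1,-3) → π∥ = -1-3·λ ≈ -16.5777, π⊥ = -1-3·λ' ≈ -0.4223 ∈ [-0.7, -0.3) ⇒ IN Λ
candidate 7: (m,n)=(8,0) → π∥ = 8+0·λ ≈ 8.0000, π⊥ = 8+0·λ' ≈ 8.0000 ∉ [-0.7, -0.3) ⇒ out
candidate 8: (m,n)=(-1,-1) → π∥ = -1-1·λ ≈ -6.1926, π⊥ = -1-1·λ' ≈ -0.8074 ∉ [-0.7, -0.3) ⇒ out
candidate 9: (m,n)=(6,-6) → π∥ = 6-6·λ ≈ -25.1555, π⊥ = 6-6·λ' ≈ 7.1555 ∉ [-0.7, -0.3) ⇒ out

2, 6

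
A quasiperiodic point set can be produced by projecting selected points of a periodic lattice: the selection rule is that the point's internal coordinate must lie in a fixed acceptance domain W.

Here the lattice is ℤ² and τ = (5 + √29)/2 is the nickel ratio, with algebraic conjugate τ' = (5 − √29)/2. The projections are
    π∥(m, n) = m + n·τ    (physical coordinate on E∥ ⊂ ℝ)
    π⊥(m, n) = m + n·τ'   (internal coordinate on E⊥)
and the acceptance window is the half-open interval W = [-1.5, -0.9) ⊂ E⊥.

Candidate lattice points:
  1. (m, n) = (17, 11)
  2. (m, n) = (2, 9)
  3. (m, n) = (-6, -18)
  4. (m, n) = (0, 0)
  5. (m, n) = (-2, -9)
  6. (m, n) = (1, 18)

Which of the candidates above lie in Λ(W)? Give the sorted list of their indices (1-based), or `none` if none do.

none

Numerically τ ≈ 5.1926 and τ' = −1/τ ≈ -0.1926.
candidate 1: (m,n)=(17,11) → π∥ = 17+11·τ ≈ 74.1184, π⊥ = 17+11·τ' ≈ 14.8816 ∉ [-1.5, -0.9) ⇒ out
candidate 2: (m,n)=(2,9) → π∥ = 2+9·τ ≈ 48.7332, π⊥ = 2+9·τ' ≈ 0.2668 ∉ [-1.5, -0.9) ⇒ out
candidate 3: (m,n)=(-6,-18) → π∥ = -6-18·τ ≈ -99.4665, π⊥ = -6-18·τ' ≈ -2.5335 ∉ [-1.5, -0.9) ⇒ out
candidate 4: (m,n)=(0,0) → π∥ = 0+0·τ ≈ 0.0000, π⊥ = 0+0·τ' ≈ 0.0000 ∉ [-1.5, -0.9) ⇒ out
candidate 5: (m,n)=(-2,-9) → π∥ = -2-9·τ ≈ -48.7332, π⊥ = -2-9·τ' ≈ -0.2668 ∉ [-1.5, -0.9) ⇒ out
candidate 6: (m,n)=(1,18) → π∥ = 1+18·τ ≈ 94.4665, π⊥ = 1+18·τ' ≈ -2.4665 ∉ [-1.5, -0.9) ⇒ out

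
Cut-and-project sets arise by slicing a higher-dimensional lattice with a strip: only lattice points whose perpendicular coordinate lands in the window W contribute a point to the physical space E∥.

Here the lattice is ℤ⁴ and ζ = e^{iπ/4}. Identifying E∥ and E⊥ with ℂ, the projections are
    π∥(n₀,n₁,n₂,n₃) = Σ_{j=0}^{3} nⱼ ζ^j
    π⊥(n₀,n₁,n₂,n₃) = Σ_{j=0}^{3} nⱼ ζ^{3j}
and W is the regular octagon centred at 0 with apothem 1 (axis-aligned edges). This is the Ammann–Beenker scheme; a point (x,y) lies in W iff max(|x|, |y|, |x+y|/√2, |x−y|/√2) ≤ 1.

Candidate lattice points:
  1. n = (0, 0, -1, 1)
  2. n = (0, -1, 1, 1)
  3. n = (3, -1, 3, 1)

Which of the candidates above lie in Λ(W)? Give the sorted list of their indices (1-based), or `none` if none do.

Internal map: ζ^{3j} for j=0..3 gives (1,0), (−√2/2,√2/2), (0,−1), (√2/2,√2/2).
#1 (0, 0, -1, 1): internal (0.70711, 1.70711); octagon support 1.70711 vs apothem 1 → ∉ W
#2 (0, -1, 1, 1): internal (1.41421, -1.00000); octagon support 1.70711 vs apothem 1 → ∉ W
#3 (3, -1, 3, 1): internal (4.41421, -3.00000); octagon support 5.24264 vs apothem 1 → ∉ W

none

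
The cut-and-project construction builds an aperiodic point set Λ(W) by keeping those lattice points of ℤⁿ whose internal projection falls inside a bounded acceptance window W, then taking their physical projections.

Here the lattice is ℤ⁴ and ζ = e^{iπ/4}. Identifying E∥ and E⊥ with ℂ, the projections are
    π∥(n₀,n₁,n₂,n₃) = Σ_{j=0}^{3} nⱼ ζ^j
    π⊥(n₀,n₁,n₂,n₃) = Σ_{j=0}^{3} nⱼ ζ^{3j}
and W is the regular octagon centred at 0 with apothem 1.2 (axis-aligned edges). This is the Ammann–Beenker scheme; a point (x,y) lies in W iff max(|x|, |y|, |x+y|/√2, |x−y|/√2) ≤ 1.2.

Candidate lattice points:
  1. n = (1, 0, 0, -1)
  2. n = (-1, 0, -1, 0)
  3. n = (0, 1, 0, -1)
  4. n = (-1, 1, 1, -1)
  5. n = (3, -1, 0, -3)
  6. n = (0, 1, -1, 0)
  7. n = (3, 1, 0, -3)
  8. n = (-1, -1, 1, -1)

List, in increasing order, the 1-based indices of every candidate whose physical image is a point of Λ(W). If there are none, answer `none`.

1

Internal map: ζ^{3j} for j=0..3 gives (1,0), (−√2/2,√2/2), (0,−1), (√2/2,√2/2).
candidate 1: n = (1, 0, 0, -1) → π⊥ ≈ (+0.29289, -0.70711); max(|x|,|y|,|x±y|/√2) = 0.70711 ≤ 1.2 ⇒ ∈ W
candidate 2: n = (-1, 0, -1, 0) → π⊥ ≈ (-1.00000, +1.00000); max(|x|,|y|,|x±y|/√2) = 1.41421 > 1.2 ⇒ ∉ W
candidate 3: n = (0, 1, 0, -1) → π⊥ ≈ (-1.41421, +0.00000); max(|x|,|y|,|x±y|/√2) = 1.41421 > 1.2 ⇒ ∉ W
candidate 4: n = (-1, 1, 1, -1) → π⊥ ≈ (-2.41421, -1.00000); max(|x|,|y|,|x±y|/√2) = 2.41421 > 1.2 ⇒ ∉ W
candidate 5: n = (3, -1, 0, -3) → π⊥ ≈ (+1.58579, -2.82843); max(|x|,|y|,|x±y|/√2) = 3.12132 > 1.2 ⇒ ∉ W
candidate 6: n = (0, 1, -1, 0) → π⊥ ≈ (-0.70711, +1.70711); max(|x|,|y|,|x±y|/√2) = 1.70711 > 1.2 ⇒ ∉ W
candidate 7: n = (3, 1, 0, -3) → π⊥ ≈ (+0.17157, -1.41421); max(|x|,|y|,|x±y|/√2) = 1.41421 > 1.2 ⇒ ∉ W
candidate 8: n = (-1, -1, 1, -1) → π⊥ ≈ (-1.00000, -2.41421); max(|x|,|y|,|x±y|/√2) = 2.41421 > 1.2 ⇒ ∉ W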